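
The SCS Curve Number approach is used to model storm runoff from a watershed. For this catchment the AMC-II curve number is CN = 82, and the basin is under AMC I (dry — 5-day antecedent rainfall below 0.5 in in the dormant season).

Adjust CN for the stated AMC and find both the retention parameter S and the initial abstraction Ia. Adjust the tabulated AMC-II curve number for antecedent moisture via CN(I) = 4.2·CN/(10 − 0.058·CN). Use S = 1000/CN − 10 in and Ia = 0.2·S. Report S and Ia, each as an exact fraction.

S = 1500/287 in ≈ 5.226 in; Ia = 300/287 in ≈ 1.045 in

Adjust CN=82 to AMC I: 4.2·82/(10 − 0.058·82) → (1722/5) ÷ (1311/250) = 28700/437 ≈ 65.675
S = 1000/(28700/437) − 10 = 1500/287 in ≈ 5.226 in
Ia = 0.2S: 0.2·5.226 = 1.045 in (exactly 300/287)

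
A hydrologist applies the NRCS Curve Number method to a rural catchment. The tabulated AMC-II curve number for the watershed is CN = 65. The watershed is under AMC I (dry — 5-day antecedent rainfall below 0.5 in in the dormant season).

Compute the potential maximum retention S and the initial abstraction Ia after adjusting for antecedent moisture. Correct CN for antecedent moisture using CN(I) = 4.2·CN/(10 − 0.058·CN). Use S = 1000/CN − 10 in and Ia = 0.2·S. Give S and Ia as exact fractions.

S = 500/39 in ≈ 12.821 in; Ia = 100/39 in ≈ 2.564 in

Dry (AMC I): CN(I) = 4.2·65/(10 − 0.058·65) = 273/(623/100) = 3900/89 ≈ 43.820
Max retention: S = 1000/(3900/89) − 10 = 500/39 in (≈ 12.821 in)
Ia = 0.2S: 0.2·12.821 = 2.564 in (exactly 100/39)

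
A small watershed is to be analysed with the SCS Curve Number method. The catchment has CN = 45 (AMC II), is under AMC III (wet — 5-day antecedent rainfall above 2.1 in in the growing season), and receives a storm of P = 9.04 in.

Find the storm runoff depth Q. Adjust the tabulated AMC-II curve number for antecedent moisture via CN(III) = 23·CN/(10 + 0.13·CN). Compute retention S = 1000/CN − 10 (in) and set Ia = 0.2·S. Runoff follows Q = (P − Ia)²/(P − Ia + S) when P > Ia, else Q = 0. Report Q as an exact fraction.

Q = 852101762/177973425 in ≈ 4.788 in

Adjust CN=45 to AMC III: 23·45/(10 + 0.13·45) → 1035 ÷ (317/20) = 20700/317 ≈ 65.300
S = 1000/(20700/317) − 10 = 1100/207 in ≈ 5.314 in
Ia = 0.2·(1100/207) = 220/207 in ≈ 1.063 in
Excess rainfall: 9.040 − 1.063 = 7.977 in; P > Ia so Q > 0
Runoff Q = (P−Ia)²/(P−Ia+S) = (7.977)²/(7.977+5.314) = 852101762/177973425 ≈ 4.788 in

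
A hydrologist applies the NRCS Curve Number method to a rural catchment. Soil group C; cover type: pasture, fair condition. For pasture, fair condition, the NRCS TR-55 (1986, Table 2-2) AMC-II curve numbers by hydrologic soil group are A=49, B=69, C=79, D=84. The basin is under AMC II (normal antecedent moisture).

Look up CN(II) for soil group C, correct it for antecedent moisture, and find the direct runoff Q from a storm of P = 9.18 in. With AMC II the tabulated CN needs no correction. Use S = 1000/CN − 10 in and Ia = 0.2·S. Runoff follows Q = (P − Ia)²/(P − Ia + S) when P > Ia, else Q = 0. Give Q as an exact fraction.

NRCS table: pasture, fair condition, soil group C → CN(II) = 79
AMC II — tabulated CN = 79 applies directly.
S = 1000/79 − 10 = 210/79 in ≈ 2.658 in
Ia = 0.2·(210/79) = 42/79 in ≈ 0.532 in
P − Ia = 9.180 − 0.532 = 34161/3950 ≈ 8.648 in (> 0, runoff occurs)
Q: (34161/3950)² ÷ (44661/3950) = 388991307/58803650 in (≈ 6.615 in)

Q = 388991307/58803650 in ≈ 6.615 in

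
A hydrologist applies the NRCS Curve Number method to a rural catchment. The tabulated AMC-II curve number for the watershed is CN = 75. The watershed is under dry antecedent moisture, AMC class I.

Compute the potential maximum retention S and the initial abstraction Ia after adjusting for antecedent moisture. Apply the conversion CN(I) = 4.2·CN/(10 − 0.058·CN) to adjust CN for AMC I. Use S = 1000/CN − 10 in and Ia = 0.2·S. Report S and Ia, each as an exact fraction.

S = 500/63 in ≈ 7.937 in; Ia = 100/63 in ≈ 1.587 in

Dry (AMC I): CN(I) = 4.2·75/(10 − 0.058·75) = 315/(113/20) = 6300/113 ≈ 55.752
S = 1000/(6300/113) − 10 = 500/63 in ≈ 7.937 in
Initial abstraction Ia = S/5 = (500/63)/5 = 100/63 ≈ 1.587 in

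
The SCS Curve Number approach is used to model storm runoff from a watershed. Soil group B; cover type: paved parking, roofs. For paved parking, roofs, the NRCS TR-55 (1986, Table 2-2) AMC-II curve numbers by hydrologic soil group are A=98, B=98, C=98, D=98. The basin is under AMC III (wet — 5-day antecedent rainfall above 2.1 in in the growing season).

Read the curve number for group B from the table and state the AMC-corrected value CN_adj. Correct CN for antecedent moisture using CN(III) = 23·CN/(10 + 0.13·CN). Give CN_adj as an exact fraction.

NRCS table: paved parking, roofs, soil group B → CN(II) = 98
Adjust CN=98 to AMC III: 23·98/(10 + 0.13·98) → 2254 ÷ (1137/50) = 112700/1137 ≈ 99.120

CN_adj = 112700/1137 ≈ 99.120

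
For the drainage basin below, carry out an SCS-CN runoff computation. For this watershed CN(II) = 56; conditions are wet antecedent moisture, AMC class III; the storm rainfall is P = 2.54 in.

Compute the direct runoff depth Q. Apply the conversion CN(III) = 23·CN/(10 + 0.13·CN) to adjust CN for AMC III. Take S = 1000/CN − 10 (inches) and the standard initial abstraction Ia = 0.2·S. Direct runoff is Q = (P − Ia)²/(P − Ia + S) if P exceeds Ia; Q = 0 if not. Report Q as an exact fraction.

Q = 223412809/341698350 in ≈ 0.654 in

Wet (AMC III): CN(III) = 23·56/(10 + 0.13·56) = 1288/(432/25) = 4025/54 ≈ 74.537
Max retention: S = 1000/(4025/54) − 10 = 550/161 in (≈ 3.416 in)
Ia = 0.2S: 0.2·3.416 = 0.683 in (exactly 110/161)
Since P=2.540 > Ia=0.683: effective rainfall P−Ia = 14947/8050 in
Runoff Q = (P−Ia)²/(P−Ia+S) = (1.857)²/(1.857+3.416) = 223412809/341698350 ≈ 0.654 in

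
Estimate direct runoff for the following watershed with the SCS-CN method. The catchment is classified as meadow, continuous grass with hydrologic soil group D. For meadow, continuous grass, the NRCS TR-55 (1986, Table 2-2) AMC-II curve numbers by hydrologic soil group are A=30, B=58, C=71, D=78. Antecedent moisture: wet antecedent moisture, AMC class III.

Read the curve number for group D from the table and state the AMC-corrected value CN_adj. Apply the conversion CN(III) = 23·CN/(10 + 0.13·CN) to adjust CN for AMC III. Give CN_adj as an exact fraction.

NRCS table: meadow, continuous grass, soil group D → CN(II) = 78
Wet (AMC III): CN(III) = 23·78/(10 + 0.13·78) = 1794/(1007/50) = 89700/1007 ≈ 89.076

CN_adj = 89700/1007 ≈ 89.076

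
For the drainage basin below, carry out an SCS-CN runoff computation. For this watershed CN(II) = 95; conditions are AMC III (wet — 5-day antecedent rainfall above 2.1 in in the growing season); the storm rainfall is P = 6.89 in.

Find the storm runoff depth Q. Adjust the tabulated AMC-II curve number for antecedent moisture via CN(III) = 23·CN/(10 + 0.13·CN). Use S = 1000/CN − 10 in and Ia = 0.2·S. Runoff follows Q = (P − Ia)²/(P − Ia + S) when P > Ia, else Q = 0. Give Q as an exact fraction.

Wet (AMC III): CN(III) = 23·95/(10 + 0.13·95) = 2185/(447/20) = 43700/447 ≈ 97.763
Retention S: 1000/CN − 10 with CN=97.763 → S = 100/437 ≈ 0.229 in
Ia = 0.2·(100/437) = 20/437 in ≈ 0.046 in
Excess rainfall: 6.890 − 0.046 = 6.844 in; P > Ia so Q > 0
Runoff Q = (P−Ia)²/(P−Ia+S) = (6.844)²/(6.844+0.229) = 89456622649/13507364100 ≈ 6.623 in

Q = 89456622649/13507364100 in ≈ 6.623 in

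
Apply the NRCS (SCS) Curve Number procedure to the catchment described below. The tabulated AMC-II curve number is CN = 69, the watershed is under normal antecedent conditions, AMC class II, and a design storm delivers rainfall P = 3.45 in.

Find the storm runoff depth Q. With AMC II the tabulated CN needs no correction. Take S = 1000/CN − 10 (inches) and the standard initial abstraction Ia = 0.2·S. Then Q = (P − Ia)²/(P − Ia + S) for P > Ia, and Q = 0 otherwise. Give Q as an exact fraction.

AMC II — tabulated CN = 69 applies directly.
Max retention: S = 1000/69 − 10 = 310/69 in (≈ 4.493 in)
Ia = 0.2S: 0.2·4.493 = 0.899 in (exactly 62/69)
P − Ia = 3.450 − 0.899 = 3521/1380 ≈ 2.551 in (> 0, runoff occurs)
Q: (3521/1380)² ÷ (9721/1380) = 12397441/13414980 in (≈ 0.924 in)

Q = 12397441/13414980 in ≈ 0.924 in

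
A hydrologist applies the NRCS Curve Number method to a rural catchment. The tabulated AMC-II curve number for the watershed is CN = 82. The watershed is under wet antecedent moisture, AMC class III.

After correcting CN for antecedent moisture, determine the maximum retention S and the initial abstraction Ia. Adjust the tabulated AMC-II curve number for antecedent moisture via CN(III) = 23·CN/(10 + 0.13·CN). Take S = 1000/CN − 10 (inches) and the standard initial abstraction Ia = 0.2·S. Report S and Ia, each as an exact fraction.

S = 900/943 in ≈ 0.954 in; Ia = 180/943 in ≈ 0.191 in

Wet (AMC III): CN(III) = 23·82/(10 + 0.13·82) = 1886/(1033/50) = 94300/1033 ≈ 91.288
S = 1000/(94300/1033) − 10 = 900/943 in ≈ 0.954 in
Initial abstraction Ia = S/5 = (900/943)/5 = 180/943 ≈ 0.191 in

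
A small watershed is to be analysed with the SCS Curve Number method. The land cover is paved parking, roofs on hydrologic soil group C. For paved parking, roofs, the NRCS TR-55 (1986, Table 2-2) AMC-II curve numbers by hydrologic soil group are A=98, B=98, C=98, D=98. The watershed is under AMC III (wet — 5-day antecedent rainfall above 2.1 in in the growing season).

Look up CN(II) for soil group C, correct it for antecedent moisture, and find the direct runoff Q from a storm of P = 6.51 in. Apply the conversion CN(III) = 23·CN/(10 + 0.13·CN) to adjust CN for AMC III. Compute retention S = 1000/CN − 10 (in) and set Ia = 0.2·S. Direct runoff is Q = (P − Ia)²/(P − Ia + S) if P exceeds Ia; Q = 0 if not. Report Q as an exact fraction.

Q = 535351232329/83586997900 in ≈ 6.405 in

NRCS table: paved parking, roofs, soil group C → CN(II) = 98
CN(III) from CN(II)=98: (23·98)/(10 + 0.13·98) = 112700/1137 ≈ 99.120
Max retention: S = 1000/(112700/1137) − 10 = 100/1127 in (≈ 0.089 in)
Ia = 0.2·(100/1127) = 20/1127 in ≈ 0.018 in
Excess rainfall: 6.510 − 0.018 = 6.492 in; P > Ia so Q > 0
Q = (731677/112700)²/((731677/112700) + 100/1127) = (535351232329/12701290000)/(741677/112700) = 535351232329/83586997900 in ≈ 6.405 in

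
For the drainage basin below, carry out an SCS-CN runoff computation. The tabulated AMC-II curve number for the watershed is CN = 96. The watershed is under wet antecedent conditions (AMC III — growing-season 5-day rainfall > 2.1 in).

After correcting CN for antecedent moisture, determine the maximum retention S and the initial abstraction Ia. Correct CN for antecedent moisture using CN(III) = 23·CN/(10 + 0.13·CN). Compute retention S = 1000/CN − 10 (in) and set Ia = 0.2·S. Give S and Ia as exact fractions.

S = 25/138 in ≈ 0.181 in; Ia = 5/138 in ≈ 0.036 in

CN(III) from CN(II)=96: (23·96)/(10 + 0.13·96) = 27600/281 ≈ 98.221
Retention S: 1000/CN − 10 with CN=98.221 → S = 25/138 ≈ 0.181 in
Ia = 0.2·(25/138) = 5/138 in ≈ 0.036 in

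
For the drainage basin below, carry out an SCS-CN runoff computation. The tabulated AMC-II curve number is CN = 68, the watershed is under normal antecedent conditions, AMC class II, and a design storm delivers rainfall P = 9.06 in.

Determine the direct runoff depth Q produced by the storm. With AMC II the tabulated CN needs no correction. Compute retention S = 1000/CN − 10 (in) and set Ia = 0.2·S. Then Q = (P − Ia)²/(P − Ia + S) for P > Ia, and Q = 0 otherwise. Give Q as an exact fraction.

Q = 47623801/9265850 in ≈ 5.140 in

Average conditions: CN = 68 (no AMC adjustment).
Max retention: S = 1000/68 − 10 = 80/17 in (≈ 4.706 in)
Ia = 0.2S: 0.2·4.706 = 0.941 in (exactly 16/17)
P − Ia = 9.060 − 0.941 = 6901/850 ≈ 8.119 in (> 0, runoff occurs)
Q = (6901/850)²/((6901/850) + 80/17) = (47623801/722500)/(10901/850) = 47623801/9265850 in ≈ 5.140 in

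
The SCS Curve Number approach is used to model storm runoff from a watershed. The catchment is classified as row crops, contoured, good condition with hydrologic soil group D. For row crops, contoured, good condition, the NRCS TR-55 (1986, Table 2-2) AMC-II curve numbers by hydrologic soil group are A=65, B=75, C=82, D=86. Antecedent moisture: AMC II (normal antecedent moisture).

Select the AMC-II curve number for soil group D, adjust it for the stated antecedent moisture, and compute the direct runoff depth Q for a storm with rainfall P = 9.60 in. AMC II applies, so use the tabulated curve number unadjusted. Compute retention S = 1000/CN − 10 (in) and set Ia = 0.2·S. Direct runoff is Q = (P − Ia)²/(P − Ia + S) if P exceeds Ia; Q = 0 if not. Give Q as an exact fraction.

NRCS table: row crops, contoured, good condition, soil group D → CN(II) = 86
Average conditions: CN = 86 (no AMC adjustment).
S = 1000/86 − 10 = 70/43 in ≈ 1.628 in
Ia = 0.2·(70/43) = 14/43 in ≈ 0.326 in
Excess rainfall: 9.600 − 0.326 = 9.274 in; P > Ia so Q > 0
Q = (1994/215)²/((1994/215) + 70/43) = (3976036/46225)/(2344/215) = 994009/125990 in ≈ 7.890 in

Q = 994009/125990 in ≈ 7.890 in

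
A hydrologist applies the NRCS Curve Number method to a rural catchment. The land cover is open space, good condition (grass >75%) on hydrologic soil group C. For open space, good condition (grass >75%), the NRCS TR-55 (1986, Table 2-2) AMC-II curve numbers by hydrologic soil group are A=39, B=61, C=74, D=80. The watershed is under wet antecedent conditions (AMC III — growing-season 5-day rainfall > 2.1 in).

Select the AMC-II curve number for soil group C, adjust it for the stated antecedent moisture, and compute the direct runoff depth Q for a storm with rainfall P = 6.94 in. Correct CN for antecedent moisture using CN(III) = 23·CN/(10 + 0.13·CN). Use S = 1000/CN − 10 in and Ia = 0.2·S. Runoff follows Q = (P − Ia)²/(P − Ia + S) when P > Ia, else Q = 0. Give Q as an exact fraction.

Q = 79691596209/14777487350 in ≈ 5.393 in

NRCS table: open space, good condition (grass >75%), soil group C → CN(II) = 74
Wet (AMC III): CN(III) = 23·74/(10 + 0.13·74) = 1702/(981/50) = 85100/981 ≈ 86.748
Retention S: 1000/CN − 10 with CN=86.748 → S = 1300/851 ≈ 1.528 in
Ia = 0.2S: 0.2·1.528 = 0.306 in (exactly 260/851)
P − Ia = 6.940 − 0.306 = 282297/42550 ≈ 6.634 in (> 0, runoff occurs)
Runoff Q = (P−Ia)²/(P−Ia+S) = (6.634)²/(6.634+1.528) = 79691596209/14777487350 ≈ 5.393 in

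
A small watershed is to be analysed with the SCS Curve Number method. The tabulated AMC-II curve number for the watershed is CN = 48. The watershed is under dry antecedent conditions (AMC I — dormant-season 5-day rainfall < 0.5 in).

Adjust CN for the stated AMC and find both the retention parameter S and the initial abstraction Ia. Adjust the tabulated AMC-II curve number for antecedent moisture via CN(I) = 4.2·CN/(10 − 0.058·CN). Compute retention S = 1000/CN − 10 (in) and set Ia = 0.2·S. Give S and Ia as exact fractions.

S = 1625/63 in ≈ 25.794 in; Ia = 325/63 in ≈ 5.159 in

Adjust CN=48 to AMC I: 4.2·48/(10 − 0.058·48) → (1008/5) ÷ (902/125) = 12600/451 ≈ 27.938
Retention S: 1000/CN − 10 with CN=27.938 → S = 1625/63 ≈ 25.794 in
Ia = 0.2·(1625/63) = 325/63 in ≈ 5.159 in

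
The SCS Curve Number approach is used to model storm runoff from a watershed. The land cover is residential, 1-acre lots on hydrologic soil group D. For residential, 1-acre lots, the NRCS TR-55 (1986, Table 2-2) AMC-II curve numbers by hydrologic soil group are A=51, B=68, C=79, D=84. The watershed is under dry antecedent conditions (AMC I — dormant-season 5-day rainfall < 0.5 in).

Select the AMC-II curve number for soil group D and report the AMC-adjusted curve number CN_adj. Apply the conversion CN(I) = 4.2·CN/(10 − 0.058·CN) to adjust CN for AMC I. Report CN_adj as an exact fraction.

NRCS table: residential, 1-acre lots, soil group D → CN(II) = 84
CN(I) from CN(II)=84: (4.2·84)/(10 − 0.058·84) = 44100/641 ≈ 68.799

CN_adj = 44100/641 ≈ 68.799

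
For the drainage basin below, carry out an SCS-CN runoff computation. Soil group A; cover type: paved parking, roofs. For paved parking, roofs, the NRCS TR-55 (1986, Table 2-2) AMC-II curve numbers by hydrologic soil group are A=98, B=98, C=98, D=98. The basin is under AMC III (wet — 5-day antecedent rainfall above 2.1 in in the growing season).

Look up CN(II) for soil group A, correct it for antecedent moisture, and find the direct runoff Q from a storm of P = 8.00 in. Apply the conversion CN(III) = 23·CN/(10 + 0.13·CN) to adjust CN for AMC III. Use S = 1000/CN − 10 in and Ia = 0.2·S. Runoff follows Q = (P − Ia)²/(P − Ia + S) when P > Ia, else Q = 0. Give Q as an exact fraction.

Q = 10116002/1281399 in ≈ 7.894 in

NRCS table: paved parking, roofs, soil group A → CN(II) = 98
Adjust CN=98 to AMC III: 23·98/(10 + 0.13·98) → 2254 ÷ (1137/50) = 112700/1137 ≈ 99.120
Retention S: 1000/CN − 10 with CN=99.120 → S = 100/1127 ≈ 0.089 in
Initial abstraction Ia = S/5 = (100/1127)/5 = 20/1127 ≈ 0.018 in
Excess rainfall: 8.000 − 0.018 = 7.982 in; P > Ia so Q > 0
Q = (8996/1127)²/((8996/1127) + 100/1127) = (80928016/1270129)/(9096/1127) = 10116002/1281399 in ≈ 7.894 in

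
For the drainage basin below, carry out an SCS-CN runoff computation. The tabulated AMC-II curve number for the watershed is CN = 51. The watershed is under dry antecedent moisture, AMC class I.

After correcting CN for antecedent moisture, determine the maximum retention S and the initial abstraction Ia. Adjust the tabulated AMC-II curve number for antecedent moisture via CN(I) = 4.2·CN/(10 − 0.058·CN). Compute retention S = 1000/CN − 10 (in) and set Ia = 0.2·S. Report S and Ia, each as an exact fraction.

CN(I) from CN(II)=51: (4.2·51)/(10 − 0.058·51) = 15300/503 ≈ 30.417
Max retention: S = 1000/(15300/503) − 10 = 3500/153 in (≈ 22.876 in)
Ia = 0.2S: 0.2·22.876 = 4.575 in (exactly 700/153)

S = 3500/153 in ≈ 22.876 in; Ia = 700/153 in ≈ 4.575 in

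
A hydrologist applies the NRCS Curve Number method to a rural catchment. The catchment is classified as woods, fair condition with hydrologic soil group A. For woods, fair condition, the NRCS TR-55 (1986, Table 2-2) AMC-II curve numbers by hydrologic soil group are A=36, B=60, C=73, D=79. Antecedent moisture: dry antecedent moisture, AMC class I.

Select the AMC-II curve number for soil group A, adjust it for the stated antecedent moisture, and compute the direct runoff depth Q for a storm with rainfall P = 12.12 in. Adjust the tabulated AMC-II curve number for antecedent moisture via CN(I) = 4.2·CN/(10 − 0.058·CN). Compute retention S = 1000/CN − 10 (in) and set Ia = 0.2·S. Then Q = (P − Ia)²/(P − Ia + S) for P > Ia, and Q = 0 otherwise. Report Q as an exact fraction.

Q = 298149289/1026586575 in ≈ 0.290 in

NRCS table: woods, fair condition, soil group A → CN(II) = 36
CN(I) from CN(II)=36: (4.2·36)/(10 − 0.058·36) = 18900/989 ≈ 19.110
Max retention: S = 1000/(18900/989) − 10 = 8000/189 in (≈ 42.328 in)
Ia = 0.2S: 0.2·42.328 = 8.466 in (exactly 1600/189)
Excess rainfall: 12.120 − 8.466 = 3.654 in; P > Ia so Q > 0
Q = (17267/4725)²/((17267/4725) + 8000/189) = (298149289/22325625)/(217267/4725) = 298149289/1026586575 in ≈ 0.290 in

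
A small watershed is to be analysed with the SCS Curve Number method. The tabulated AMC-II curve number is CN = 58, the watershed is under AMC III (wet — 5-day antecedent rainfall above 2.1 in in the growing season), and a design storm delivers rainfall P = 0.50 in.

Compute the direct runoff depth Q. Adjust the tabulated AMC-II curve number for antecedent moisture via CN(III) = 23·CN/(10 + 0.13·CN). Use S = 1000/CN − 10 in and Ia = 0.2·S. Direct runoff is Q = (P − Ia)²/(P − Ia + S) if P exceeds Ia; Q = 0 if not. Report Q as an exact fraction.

Q = 0 in ≈ 0.000 in

Wet (AMC III): CN(III) = 23·58/(10 + 0.13·58) = 1334/(877/50) = 66700/877 ≈ 76.055
S = 1000/(66700/877) − 10 = 2100/667 in ≈ 3.148 in
Initial abstraction Ia = S/5 = (2100/667)/5 = 420/667 ≈ 0.630 in
P = 0.500 ≤ Ia = 0.630 in: entire storm abstracted, Q = 0.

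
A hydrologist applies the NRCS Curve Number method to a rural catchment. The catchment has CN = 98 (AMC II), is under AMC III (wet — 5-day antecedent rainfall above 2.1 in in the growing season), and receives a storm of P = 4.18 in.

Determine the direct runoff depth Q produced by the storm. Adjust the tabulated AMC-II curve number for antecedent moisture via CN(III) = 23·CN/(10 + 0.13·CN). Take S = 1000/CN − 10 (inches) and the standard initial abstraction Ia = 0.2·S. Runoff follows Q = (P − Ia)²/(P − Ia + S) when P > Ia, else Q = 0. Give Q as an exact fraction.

Q = 55010418849/13498248050 in ≈ 4.075 in

Wet (AMC III): CN(III) = 23·98/(10 + 0.13·98) = 2254/(1137/50) = 112700/1137 ≈ 99.120
S = 1000/(112700/1137) − 10 = 100/1127 in ≈ 0.089 in
Ia = 0.2·(100/1127) = 20/1127 in ≈ 0.018 in
Excess rainfall: 4.180 − 0.018 = 4.162 in; P > Ia so Q > 0
Q: (234543/56350)² ÷ (239543/56350) = 55010418849/13498248050 in (≈ 4.075 in)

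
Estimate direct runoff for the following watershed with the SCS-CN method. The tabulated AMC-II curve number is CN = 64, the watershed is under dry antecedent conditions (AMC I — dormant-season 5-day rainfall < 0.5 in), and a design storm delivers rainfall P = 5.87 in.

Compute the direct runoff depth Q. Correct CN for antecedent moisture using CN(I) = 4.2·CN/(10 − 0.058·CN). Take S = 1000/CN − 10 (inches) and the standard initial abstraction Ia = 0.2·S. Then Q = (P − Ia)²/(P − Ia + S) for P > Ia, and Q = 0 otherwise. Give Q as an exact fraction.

Q = 1247689/2031575 in ≈ 0.614 in

CN(I) from CN(II)=64: (4.2·64)/(10 − 0.058·64) = 5600/131 ≈ 42.748
Retention S: 1000/CN − 10 with CN=42.748 → S = 375/28 ≈ 13.393 in
Initial abstraction Ia = S/5 = (375/28)/5 = 75/28 ≈ 2.679 in
P − Ia = 5.870 − 2.679 = 1117/350 ≈ 3.191 in (> 0, runoff occurs)
Runoff Q = (P−Ia)²/(P−Ia+S) = (3.191)²/(3.191+13.393) = 1247689/2031575 ≈ 0.614 in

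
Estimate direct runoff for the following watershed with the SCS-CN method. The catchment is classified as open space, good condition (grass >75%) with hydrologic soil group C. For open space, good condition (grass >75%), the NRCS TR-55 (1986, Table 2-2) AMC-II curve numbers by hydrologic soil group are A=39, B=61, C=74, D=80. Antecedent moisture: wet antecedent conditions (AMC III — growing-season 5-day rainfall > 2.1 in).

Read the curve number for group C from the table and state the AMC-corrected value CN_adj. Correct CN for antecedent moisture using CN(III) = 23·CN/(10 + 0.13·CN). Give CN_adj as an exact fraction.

CN_adj = 85100/981 ≈ 86.748

NRCS table: open space, good condition (grass >75%), soil group C → CN(II) = 74
Adjust CN=74 to AMC III: 23·74/(10 + 0.13·74) → 1702 ÷ (981/50) = 85100/981 ≈ 86.748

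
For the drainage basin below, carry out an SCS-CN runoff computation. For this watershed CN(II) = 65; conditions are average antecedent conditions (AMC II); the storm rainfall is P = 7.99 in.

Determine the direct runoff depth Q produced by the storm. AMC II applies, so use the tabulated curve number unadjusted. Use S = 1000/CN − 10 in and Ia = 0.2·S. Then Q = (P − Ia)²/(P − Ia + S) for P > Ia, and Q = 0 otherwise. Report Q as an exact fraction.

AMC II — tabulated CN = 65 applies directly.
S = 1000/65 − 10 = 70/13 in ≈ 5.385 in
Initial abstraction Ia = S/5 = (70/13)/5 = 14/13 ≈ 1.077 in
P − Ia = 7.990 − 1.077 = 8987/1300 ≈ 6.913 in (> 0, runoff occurs)
Runoff Q = (P−Ia)²/(P−Ia+S) = (6.913)²/(6.913+5.385) = 80766169/20783100 ≈ 3.886 in

Q = 80766169/20783100 in ≈ 3.886 in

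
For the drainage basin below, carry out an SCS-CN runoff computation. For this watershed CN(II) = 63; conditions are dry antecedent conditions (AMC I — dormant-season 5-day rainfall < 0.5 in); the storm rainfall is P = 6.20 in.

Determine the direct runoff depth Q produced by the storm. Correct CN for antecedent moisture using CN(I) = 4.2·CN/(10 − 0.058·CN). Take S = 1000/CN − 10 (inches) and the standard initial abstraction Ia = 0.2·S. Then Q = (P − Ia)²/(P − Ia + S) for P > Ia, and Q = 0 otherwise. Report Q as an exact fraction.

Q = 506835169/760810995 in ≈ 0.666 in

Dry (AMC I): CN(I) = 4.2·63/(10 − 0.058·63) = (1323/5)/(3173/500) = 132300/3173 ≈ 41.696
S = 1000/(132300/3173) − 10 = 18500/1323 in ≈ 13.983 in
Initial abstraction Ia = S/5 = (18500/1323)/5 = 3700/1323 ≈ 2.797 in
Excess rainfall: 6.200 − 2.797 = 3.403 in; P > Ia so Q > 0
Runoff Q = (P−Ia)²/(P−Ia+S) = (3.403)²/(3.403+13.983) = 506835169/760810995 ≈ 0.666 in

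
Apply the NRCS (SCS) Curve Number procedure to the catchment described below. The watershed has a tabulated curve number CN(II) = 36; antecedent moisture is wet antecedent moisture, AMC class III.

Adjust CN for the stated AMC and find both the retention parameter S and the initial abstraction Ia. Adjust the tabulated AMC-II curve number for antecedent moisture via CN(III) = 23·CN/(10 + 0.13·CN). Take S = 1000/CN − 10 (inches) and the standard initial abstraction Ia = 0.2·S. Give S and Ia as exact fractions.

S = 1600/207 in ≈ 7.729 in; Ia = 320/207 in ≈ 1.546 in

Adjust CN=36 to AMC III: 23·36/(10 + 0.13·36) → 828 ÷ (367/25) = 20700/367 ≈ 56.403
S = 1000/(20700/367) − 10 = 1600/207 in ≈ 7.729 in
Initial abstraction Ia = S/5 = (1600/207)/5 = 320/207 ≈ 1.546 in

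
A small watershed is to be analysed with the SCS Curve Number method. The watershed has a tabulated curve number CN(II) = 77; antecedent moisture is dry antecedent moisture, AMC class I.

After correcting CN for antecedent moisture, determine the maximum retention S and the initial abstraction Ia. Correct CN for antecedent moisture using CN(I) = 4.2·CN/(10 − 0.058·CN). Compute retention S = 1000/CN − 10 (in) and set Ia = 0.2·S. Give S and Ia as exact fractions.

S = 11500/1617 in ≈ 7.112 in; Ia = 2300/1617 in ≈ 1.422 in

CN(I) from CN(II)=77: (4.2·77)/(10 − 0.058·77) = 161700/2767 ≈ 58.439
S = 1000/(161700/2767) − 10 = 11500/1617 in ≈ 7.112 in
Ia = 0.2S: 0.2·7.112 = 1.422 in (exactly 2300/1617)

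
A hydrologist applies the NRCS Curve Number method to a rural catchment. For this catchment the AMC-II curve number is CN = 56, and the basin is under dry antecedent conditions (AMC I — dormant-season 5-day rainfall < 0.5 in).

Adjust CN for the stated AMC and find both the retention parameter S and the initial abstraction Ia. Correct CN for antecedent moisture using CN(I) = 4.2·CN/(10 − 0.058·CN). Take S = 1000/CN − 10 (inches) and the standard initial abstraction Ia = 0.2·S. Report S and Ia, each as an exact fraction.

Dry (AMC I): CN(I) = 4.2·56/(10 − 0.058·56) = (1176/5)/(844/125) = 7350/211 ≈ 34.834
S = 1000/(7350/211) − 10 = 2750/147 in ≈ 18.707 in
Ia = 0.2·(2750/147) = 550/147 in ≈ 3.741 in

S = 2750/147 in ≈ 18.707 in; Ia = 550/147 in ≈ 3.741 in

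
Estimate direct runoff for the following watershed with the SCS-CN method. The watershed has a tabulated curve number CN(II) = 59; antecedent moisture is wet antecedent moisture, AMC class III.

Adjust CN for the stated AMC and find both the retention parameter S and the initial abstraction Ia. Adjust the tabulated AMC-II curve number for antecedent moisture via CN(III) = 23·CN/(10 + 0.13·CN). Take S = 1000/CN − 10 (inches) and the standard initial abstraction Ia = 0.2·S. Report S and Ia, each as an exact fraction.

Wet (AMC III): CN(III) = 23·59/(10 + 0.13·59) = 1357/(1767/100) = 135700/1767 ≈ 76.797
Max retention: S = 1000/(135700/1767) − 10 = 4100/1357 in (≈ 3.021 in)
Initial abstraction Ia = S/5 = (4100/1357)/5 = 820/1357 ≈ 0.604 in

S = 4100/1357 in ≈ 3.021 in; Ia = 820/1357 in ≈ 0.604 in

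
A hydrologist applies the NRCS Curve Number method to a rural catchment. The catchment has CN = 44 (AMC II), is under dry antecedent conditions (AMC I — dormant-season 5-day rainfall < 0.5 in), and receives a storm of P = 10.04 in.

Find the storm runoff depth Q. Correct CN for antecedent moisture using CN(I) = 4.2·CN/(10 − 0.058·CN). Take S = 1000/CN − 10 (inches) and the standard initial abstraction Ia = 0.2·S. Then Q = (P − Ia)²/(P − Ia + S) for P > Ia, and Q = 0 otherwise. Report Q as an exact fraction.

Q = 10778089/23333475 in ≈ 0.462 in

CN(I) from CN(II)=44: (4.2·44)/(10 − 0.058·44) = 3300/133 ≈ 24.812
Max retention: S = 1000/(3300/133) − 10 = 1000/33 in (≈ 30.303 in)
Initial abstraction Ia = S/5 = (1000/33)/5 = 200/33 ≈ 6.061 in
Excess rainfall: 10.040 − 6.061 = 3.979 in; P > Ia so Q > 0
Runoff Q = (P−Ia)²/(P−Ia+S) = (3.979)²/(3.979+30.303) = 10778089/23333475 ≈ 0.462 in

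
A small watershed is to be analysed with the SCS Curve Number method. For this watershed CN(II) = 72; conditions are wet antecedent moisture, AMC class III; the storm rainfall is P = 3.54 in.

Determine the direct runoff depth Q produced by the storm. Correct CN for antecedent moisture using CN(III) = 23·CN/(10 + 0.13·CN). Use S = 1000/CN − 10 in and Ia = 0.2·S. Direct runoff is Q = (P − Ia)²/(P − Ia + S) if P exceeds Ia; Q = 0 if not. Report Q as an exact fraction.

Q = 1098193321/524113650 in ≈ 2.095 in

Wet (AMC III): CN(III) = 23·72/(10 + 0.13·72) = 1656/(484/25) = 10350/121 ≈ 85.537
S = 1000/(10350/121) − 10 = 350/207 in ≈ 1.691 in
Initial abstraction Ia = S/5 = (350/207)/5 = 70/207 ≈ 0.338 in
Since P=3.540 > Ia=0.338: effective rainfall P−Ia = 33139/10350 in
Q = (33139/10350)²/((33139/10350) + 350/207) = (1098193321/107122500)/(50639/10350) = 1098193321/524113650 in ≈ 2.095 in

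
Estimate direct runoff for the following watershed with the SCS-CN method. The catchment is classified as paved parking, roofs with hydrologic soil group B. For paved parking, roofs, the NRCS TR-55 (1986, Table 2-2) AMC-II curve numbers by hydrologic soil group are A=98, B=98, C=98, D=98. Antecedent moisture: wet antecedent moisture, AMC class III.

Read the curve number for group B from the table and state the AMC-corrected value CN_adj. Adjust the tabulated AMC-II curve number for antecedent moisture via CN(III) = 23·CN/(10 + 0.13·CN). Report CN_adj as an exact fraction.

NRCS table: paved parking, roofs, soil group B → CN(II) = 98
Adjust CN=98 to AMC III: 23·98/(10 + 0.13·98) → 2254 ÷ (1137/50) = 112700/1137 ≈ 99.120

CN_adj = 112700/1137 ≈ 99.120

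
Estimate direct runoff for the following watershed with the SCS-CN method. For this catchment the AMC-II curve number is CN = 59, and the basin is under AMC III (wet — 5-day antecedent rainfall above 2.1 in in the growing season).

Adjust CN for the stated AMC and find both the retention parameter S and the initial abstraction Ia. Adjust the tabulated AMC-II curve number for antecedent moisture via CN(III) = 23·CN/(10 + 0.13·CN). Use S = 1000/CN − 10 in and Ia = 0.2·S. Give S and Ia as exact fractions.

S = 4100/1357 in ≈ 3.021 in; Ia = 820/1357 in ≈ 0.604 in

Adjust CN=59 to AMC III: 23·59/(10 + 0.13·59) → 1357 ÷ (1767/100) = 135700/1767 ≈ 76.797
S = 1000/(135700/1767) − 10 = 4100/1357 in ≈ 3.021 in
Initial abstraction Ia = S/5 = (4100/1357)/5 = 820/1357 ≈ 0.604 in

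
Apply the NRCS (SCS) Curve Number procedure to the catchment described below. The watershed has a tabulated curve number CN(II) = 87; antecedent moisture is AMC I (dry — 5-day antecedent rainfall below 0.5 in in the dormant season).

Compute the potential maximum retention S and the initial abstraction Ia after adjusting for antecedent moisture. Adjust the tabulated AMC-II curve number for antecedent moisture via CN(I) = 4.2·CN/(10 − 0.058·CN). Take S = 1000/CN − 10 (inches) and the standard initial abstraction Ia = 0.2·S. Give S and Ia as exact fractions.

S = 6500/1827 in ≈ 3.558 in; Ia = 1300/1827 in ≈ 0.712 in

Adjust CN=87 to AMC I: 4.2·87/(10 − 0.058·87) → (1827/5) ÷ (2477/500) = 182700/2477 ≈ 73.759
Max retention: S = 1000/(182700/2477) − 10 = 6500/1827 in (≈ 3.558 in)
Initial abstraction Ia = S/5 = (6500/1827)/5 = 1300/1827 ≈ 0.712 in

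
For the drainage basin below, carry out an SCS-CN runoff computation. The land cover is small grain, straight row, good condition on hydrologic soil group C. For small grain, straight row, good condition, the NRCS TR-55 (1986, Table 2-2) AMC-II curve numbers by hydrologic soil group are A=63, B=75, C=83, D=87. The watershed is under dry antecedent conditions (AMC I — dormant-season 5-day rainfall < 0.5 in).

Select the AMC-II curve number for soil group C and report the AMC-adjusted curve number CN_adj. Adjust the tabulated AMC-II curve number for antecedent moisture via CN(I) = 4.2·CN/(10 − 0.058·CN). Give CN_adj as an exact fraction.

NRCS table: small grain, straight row, good condition, soil group C → CN(II) = 83
Adjust CN=83 to AMC I: 4.2·83/(10 − 0.058·83) → (1743/5) ÷ (2593/500) = 174300/2593 ≈ 67.219

CN_adj = 174300/2593 ≈ 67.219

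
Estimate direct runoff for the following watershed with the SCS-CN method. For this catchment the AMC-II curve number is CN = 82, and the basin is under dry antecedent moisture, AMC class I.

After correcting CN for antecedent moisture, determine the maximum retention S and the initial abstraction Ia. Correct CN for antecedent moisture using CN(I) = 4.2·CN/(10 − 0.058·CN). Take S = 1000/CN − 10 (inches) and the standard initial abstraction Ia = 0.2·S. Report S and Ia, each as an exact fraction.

Adjust CN=82 to AMC I: 4.2·82/(10 − 0.058·82) → (1722/5) ÷ (1311/250) = 28700/437 ≈ 65.675
Max retention: S = 1000/(28700/437) − 10 = 1500/287 in (≈ 5.226 in)
Ia = 0.2·(1500/287) = 300/287 in ≈ 1.045 in

S = 1500/287 in ≈ 5.226 in; Ia = 300/287 in ≈ 1.045 in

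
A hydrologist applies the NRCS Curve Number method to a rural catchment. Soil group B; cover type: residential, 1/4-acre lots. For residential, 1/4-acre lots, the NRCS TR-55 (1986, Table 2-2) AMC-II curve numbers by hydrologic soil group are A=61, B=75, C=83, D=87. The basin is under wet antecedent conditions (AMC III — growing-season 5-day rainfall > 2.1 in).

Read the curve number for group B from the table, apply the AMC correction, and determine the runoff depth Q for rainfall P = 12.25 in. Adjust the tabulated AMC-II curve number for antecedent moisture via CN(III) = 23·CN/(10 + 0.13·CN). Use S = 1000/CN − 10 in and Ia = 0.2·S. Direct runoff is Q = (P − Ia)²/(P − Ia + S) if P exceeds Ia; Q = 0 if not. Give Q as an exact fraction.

NRCS table: residential, 1/4-acre lots, soil group B → CN(II) = 75
Wet (AMC III): CN(III) = 23·75/(10 + 0.13·75) = 1725/(79/4) = 6900/79 ≈ 87.342
Max retention: S = 1000/(6900/79) − 10 = 100/69 in (≈ 1.449 in)
Ia = 0.2·(100/69) = 20/69 in ≈ 0.290 in
Since P=12.250 > Ia=0.290: effective rainfall P−Ia = 3301/276 in
Runoff Q = (P−Ia)²/(P−Ia+S) = (11.960)²/(11.960+1.449) = 10896601/1021476 ≈ 10.668 in

Q = 10896601/1021476 in ≈ 10.668 in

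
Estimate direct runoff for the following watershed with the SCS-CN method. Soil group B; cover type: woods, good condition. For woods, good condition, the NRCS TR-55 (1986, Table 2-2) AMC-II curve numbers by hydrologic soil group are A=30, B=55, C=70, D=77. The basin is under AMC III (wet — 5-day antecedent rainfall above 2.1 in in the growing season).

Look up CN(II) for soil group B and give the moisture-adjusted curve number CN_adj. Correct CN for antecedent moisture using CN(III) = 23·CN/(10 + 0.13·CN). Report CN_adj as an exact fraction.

CN_adj = 25300/343 ≈ 73.761

NRCS table: woods, good condition, soil group B → CN(II) = 55
CN(III) from CN(II)=55: (23·55)/(10 + 0.13·55) = 25300/343 ≈ 73.761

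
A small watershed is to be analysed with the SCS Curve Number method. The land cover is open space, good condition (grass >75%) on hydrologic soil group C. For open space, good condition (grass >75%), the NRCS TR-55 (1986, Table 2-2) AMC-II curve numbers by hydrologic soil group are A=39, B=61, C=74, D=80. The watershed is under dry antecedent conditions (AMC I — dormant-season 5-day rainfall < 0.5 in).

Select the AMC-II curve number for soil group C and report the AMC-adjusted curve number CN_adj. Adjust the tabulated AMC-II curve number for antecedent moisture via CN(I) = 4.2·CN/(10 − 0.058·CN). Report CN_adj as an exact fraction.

CN_adj = 77700/1427 ≈ 54.450

NRCS table: open space, good condition (grass >75%), soil group C → CN(II) = 74
Dry (AMC I): CN(I) = 4.2·74/(10 − 0.058·74) = (1554/5)/(1427/250) = 77700/1427 ≈ 54.450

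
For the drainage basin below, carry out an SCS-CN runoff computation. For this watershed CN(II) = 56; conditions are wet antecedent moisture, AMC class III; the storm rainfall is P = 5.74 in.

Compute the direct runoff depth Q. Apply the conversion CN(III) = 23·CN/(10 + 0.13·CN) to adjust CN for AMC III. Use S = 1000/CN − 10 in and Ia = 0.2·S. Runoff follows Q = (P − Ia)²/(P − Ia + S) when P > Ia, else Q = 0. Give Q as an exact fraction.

Q = 1657059849/549066350 in ≈ 3.018 in

Adjust CN=56 to AMC III: 23·56/(10 + 0.13·56) → 1288 ÷ (432/25) = 4025/54 ≈ 74.537
Retention S: 1000/CN − 10 with CN=74.537 → S = 550/161 ≈ 3.416 in
Ia = 0.2·(550/161) = 110/161 in ≈ 0.683 in
P − Ia = 5.740 − 0.683 = 40707/8050 ≈ 5.057 in (> 0, runoff occurs)
Q = (40707/8050)²/((40707/8050) + 550/161) = (1657059849/64802500)/(68207/8050) = 1657059849/549066350 in ≈ 3.018 in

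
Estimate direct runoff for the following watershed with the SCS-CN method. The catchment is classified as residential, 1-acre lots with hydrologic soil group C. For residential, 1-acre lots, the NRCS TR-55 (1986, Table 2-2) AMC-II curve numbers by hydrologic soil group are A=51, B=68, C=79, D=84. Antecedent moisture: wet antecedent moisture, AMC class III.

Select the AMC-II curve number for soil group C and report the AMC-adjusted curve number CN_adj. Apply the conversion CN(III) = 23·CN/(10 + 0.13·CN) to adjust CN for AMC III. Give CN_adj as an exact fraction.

CN_adj = 181700/2027 ≈ 89.640

NRCS table: residential, 1-acre lots, soil group C → CN(II) = 79
CN(III) from CN(II)=79: (23·79)/(10 + 0.13·79) = 181700/2027 ≈ 89.640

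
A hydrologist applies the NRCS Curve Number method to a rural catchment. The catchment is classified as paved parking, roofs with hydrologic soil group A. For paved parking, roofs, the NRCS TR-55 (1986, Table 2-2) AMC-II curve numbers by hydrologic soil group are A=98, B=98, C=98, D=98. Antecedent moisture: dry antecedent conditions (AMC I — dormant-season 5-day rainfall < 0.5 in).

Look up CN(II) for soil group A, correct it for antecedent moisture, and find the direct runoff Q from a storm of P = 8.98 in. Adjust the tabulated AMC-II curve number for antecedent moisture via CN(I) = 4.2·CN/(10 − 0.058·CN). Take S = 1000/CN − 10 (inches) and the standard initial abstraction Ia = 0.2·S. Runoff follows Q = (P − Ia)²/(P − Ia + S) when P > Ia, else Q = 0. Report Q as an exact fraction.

Q = 208868194441/24799980450 in ≈ 8.422 in

NRCS table: paved parking, roofs, soil group A → CN(II) = 98
CN(I) from CN(II)=98: (4.2·98)/(10 − 0.058·98) = 102900/1079 ≈ 95.366
Retention S: 1000/CN − 10 with CN=95.366 → S = 500/1029 ≈ 0.486 in
Initial abstraction Ia = S/5 = (500/1029)/5 = 100/1029 ≈ 0.097 in
Excess rainfall: 8.980 − 0.097 = 8.883 in; P > Ia so Q > 0
Q = (457021/51450)²/((457021/51450) + 500/1029) = (208868194441/2647102500)/(482021/51450) = 208868194441/24799980450 in ≈ 8.422 in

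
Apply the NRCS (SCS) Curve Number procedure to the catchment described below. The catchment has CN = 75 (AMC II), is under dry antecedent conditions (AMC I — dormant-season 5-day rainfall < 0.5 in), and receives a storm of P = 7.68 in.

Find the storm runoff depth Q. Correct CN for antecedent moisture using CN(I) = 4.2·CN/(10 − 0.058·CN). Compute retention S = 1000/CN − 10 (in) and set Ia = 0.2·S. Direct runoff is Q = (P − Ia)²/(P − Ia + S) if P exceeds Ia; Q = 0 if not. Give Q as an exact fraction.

Q = 5755201/2175075 in ≈ 2.646 in

Dry (AMC I): CN(I) = 4.2·75/(10 − 0.058·75) = 315/(113/20) = 6300/113 ≈ 55.752
Max retention: S = 1000/(6300/113) − 10 = 500/63 in (≈ 7.937 in)
Ia = 0.2S: 0.2·7.937 = 1.587 in (exactly 100/63)
P − Ia = 7.680 − 1.587 = 9596/1575 ≈ 6.093 in (> 0, runoff occurs)
Runoff Q = (P−Ia)²/(P−Ia+S) = (6.093)²/(6.093+7.937) = 5755201/2175075 ≈ 2.646 in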